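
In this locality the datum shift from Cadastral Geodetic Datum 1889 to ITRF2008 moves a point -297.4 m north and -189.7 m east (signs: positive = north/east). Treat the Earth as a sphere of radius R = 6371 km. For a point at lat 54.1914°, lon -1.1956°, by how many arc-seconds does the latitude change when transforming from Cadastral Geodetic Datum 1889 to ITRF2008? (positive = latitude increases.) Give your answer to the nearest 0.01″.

On a sphere of radius R, 1 rad of latitude = R, so Δφ = ΔN / R = -297.4 / 6371000 = -4.6680e-05 rad = -9.628″.

Δφ = -9.63″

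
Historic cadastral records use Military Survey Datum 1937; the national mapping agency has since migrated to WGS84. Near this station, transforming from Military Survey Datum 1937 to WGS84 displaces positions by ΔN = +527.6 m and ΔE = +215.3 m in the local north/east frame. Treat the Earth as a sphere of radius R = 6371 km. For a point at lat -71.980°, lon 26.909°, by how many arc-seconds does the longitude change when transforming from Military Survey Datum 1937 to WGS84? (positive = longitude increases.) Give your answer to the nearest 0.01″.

At latitude -71.980°, cos φ = 0.309349.
One radian of longitude at latitude φ spans R cos φ, so Δλ = ΔE / (R cos φ) = 215.3 / (6371000 × 0.309349) = 1.0924e-04 rad = 22.533″.

Δλ = 22.53″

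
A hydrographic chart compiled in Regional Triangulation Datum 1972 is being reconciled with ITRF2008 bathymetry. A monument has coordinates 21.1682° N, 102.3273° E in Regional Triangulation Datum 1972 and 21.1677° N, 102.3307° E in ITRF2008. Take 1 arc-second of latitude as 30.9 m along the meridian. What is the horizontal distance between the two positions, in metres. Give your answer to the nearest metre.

Δφ = 21.1677° − 21.1682° = -0.0005°; Δλ = 102.3307° − 102.3273° = +0.0034°.
1° of latitude = 3600 × 30.90 = 111240 m.
ΔN = Δφ × 111240 = -55.6 m; ΔE = Δλ × 111240 × cos(21.1682°) = +0.0034 × 111240 × 0.932524 = 352.7 m.
Distance = √(ΔE² + ΔN²) = √(352.7² + (-55.6)²) = 357.1 m.

357 m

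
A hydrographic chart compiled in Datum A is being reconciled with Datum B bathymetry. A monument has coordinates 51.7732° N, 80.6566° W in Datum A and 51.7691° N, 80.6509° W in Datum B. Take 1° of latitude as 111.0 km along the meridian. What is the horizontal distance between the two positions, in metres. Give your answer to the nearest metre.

600 m

Δφ = 51.7691° − 51.7732° = -0.0041°; Δλ = -80.6509° − -80.6566° = +0.0057°.
ΔN = Δφ × 111000 = -455.1 m; ΔE = Δλ × 111000 × cos(51.7732°) = +0.0057 × 111000 × 0.618776 = 391.5 m.
Distance = √(ΔE² + ΔN²) = √(391.5² + (-455.1)²) = 600.3 m.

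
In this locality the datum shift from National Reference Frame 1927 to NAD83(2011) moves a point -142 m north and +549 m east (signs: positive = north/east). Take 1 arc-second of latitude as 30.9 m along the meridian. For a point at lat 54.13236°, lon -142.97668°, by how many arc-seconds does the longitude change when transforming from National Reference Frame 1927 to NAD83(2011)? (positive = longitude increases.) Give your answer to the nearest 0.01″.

Δλ = 30.32″

At latitude 54.13236°, cos φ = 0.585915.
1″ of longitude at this latitude = 30.90 × cos φ = 18.1048 m, so Δλ = 549.0 / 18.1048 = 30.324″.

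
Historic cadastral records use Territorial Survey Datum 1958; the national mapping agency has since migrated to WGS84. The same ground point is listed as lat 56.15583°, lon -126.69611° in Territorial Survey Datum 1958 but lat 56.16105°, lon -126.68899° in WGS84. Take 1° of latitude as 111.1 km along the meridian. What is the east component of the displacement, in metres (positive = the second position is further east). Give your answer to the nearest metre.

Δφ = 56.16105° − 56.15583° = +0.00522°; Δλ = -126.68899° − -126.69611° = +0.00712°.
ΔN = Δφ × 111100 = 579.9 m; ΔE = Δλ × 111100 × cos(56.15583°) = +0.00712 × 111100 × 0.556936 = 440.6 m.

ΔE = 441 m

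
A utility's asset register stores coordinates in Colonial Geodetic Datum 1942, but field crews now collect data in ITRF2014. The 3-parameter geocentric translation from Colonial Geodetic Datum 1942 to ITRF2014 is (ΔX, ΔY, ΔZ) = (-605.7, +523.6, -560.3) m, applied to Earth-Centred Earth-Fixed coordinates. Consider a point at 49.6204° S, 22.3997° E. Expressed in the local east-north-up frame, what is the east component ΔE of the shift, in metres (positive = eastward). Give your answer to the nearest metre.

ΔE = 715 m

The local east axis at (φ, λ) is (−sin λ, cos λ, 0), so ΔE = −sin(22.3997°)·(-605.7) + cos(22.3997°)·523.6 = 714.90 m.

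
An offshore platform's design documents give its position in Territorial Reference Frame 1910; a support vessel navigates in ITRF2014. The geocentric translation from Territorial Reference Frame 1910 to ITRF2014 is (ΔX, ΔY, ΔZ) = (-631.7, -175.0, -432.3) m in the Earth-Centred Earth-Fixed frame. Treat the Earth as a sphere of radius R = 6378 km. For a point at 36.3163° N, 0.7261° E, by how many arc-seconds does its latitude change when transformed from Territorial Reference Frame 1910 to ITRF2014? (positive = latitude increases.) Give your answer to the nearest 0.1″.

Δφ = 0.9″

sin φ = 0.592242, cos φ = 0.805760, sin λ = 0.012672, cos λ = 0.999920.
North component: ΔN = −sin φ cos λ·ΔX − sin φ sin λ·ΔY + cos φ·ΔZ = −(0.592242)(0.999920)(-631.7) − (0.592242)(0.012672)(-175.0) + (0.805760)(-432.3) = 27.07 m.
1° of latitude spans πR/180 = 111317 m, so Δφ = 27.07 / 111317 × 3600 = 0.876″.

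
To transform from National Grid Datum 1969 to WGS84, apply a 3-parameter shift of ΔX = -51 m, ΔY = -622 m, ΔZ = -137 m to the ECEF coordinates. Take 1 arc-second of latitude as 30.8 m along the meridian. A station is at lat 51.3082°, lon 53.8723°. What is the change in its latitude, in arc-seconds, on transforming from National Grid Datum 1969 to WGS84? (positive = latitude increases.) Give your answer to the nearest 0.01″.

Δφ = 10.71″

sin φ = 0.780520, cos φ = 0.625131, sin λ = 0.807705, cos λ = 0.589587.
North component: ΔN = −sin φ cos λ·ΔX − sin φ sin λ·ΔY + cos φ·ΔZ = −(0.780520)(0.589587)(-51) − (0.780520)(0.807705)(-622) + (0.625131)(-137) = 329.95 m.
1° of latitude spans 3600 × 30.80 = 110880 m, so Δφ = 329.95 / 110880 × 3600 = 10.713″.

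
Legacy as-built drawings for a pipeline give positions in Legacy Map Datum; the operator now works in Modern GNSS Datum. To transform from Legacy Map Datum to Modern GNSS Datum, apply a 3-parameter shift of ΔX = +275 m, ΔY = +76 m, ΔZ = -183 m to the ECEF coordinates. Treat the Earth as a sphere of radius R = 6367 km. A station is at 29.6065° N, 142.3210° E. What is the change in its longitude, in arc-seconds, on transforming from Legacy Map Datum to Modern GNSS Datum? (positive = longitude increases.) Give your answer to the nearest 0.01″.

Δλ = -8.50″

sin φ = 0.494041, cos φ = 0.869439, sin λ = 0.611237, cos λ = -0.791448.
East component: ΔE = −sin λ·ΔX + cos λ·ΔY = −(0.611237)(275) + (-0.791448)(76) = -228.24 m.
1° of latitude spans πR/180 = 111125 m; at latitude φ, 1° of longitude spans that × cos φ = 96616.5 m, so Δλ = -228.24 / 96616.5 × 3600 = -8.504″.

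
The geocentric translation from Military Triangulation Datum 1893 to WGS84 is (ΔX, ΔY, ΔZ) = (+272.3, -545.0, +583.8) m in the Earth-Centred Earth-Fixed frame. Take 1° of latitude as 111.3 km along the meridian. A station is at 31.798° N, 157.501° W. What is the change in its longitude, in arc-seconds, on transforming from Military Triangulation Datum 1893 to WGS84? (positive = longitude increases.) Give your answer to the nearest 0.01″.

sin φ = 0.526926, cos φ = 0.849911, sin λ = -0.382667, cos λ = -0.923886.
East component: ΔE = −sin λ·ΔX + cos λ·ΔY = −(-0.382667)(272.3) + (-0.923886)(-545.0) = 607.72 m.
1° of latitude spans 111300 m; at latitude φ, 1° of longitude spans that × cos φ = 94595.1 m, so Δλ = 607.72 / 94595.1 × 3600 = 23.128″.

Δλ = 23.13″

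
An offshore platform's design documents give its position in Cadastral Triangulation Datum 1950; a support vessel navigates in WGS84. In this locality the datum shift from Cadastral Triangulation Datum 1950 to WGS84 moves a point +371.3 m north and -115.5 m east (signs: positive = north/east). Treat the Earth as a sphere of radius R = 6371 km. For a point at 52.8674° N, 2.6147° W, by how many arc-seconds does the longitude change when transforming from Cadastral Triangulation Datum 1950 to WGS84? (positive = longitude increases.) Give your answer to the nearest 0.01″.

At latitude 52.8674°, cos φ = 0.603662.
One radian of longitude at latitude φ spans R cos φ, so Δλ = ΔE / (R cos φ) = -115.5 / (6371000 × 0.603662) = -3.0032e-05 rad = -6.194″.

Δλ = -6.19″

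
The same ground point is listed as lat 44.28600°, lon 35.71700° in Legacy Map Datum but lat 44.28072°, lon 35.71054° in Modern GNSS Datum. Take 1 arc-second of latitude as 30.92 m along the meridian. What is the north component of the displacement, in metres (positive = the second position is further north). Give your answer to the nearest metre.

Δφ = 44.28072° − 44.28600° = -0.00528°; Δλ = 35.71054° − 35.71700° = -0.00646°.
1° of latitude = 3600 × 30.92 = 111312 m.
ΔN = Δφ × 111312 = -587.7 m; ΔE = Δλ × 111312 × cos(44.28600°) = -0.00646 × 111312 × 0.715863 = -514.8 m.

ΔN = -588 m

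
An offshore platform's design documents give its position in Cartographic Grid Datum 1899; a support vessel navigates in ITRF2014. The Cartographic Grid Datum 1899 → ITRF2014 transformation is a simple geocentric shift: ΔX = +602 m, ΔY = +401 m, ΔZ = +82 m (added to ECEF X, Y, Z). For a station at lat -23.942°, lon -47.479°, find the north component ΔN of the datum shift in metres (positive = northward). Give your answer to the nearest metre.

ΔN = 120 m

The local north axis is (−sin φ cos λ, −sin φ sin λ, cos φ), giving ΔN = 165.112 − 119.937 + 74.944 = 120.12 m.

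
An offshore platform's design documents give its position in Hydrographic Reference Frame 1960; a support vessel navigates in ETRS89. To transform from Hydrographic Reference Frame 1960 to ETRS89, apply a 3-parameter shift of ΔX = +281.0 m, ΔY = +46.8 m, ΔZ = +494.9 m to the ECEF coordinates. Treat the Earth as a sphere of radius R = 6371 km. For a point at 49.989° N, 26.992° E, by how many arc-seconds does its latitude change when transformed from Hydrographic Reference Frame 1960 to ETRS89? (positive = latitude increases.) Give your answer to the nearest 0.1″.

Δφ = 3.6″

sin φ = 0.765921, cos φ = 0.642935, sin λ = 0.453866, cos λ = 0.891070.
North component: ΔN = −sin φ cos λ·ΔX − sin φ sin λ·ΔY + cos φ·ΔZ = −(0.765921)(0.891070)(281.0) − (0.765921)(0.453866)(46.8) + (0.642935)(494.9) = 110.14 m.
1° of latitude spans πR/180 = 111195 m, so Δφ = 110.14 / 111195 × 3600 = 3.566″.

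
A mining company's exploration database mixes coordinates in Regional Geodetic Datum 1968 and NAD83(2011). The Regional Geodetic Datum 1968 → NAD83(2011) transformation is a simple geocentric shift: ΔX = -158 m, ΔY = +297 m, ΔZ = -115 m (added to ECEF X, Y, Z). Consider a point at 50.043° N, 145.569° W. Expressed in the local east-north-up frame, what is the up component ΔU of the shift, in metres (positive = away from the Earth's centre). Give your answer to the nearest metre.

ΔU = -112 m

At φ = 50.043°, λ = -145.569°: sin φ = 0.766527, cos φ = 0.642213, sin λ = -0.565413, cos λ = -0.824808.
ΔU = cos φ cos λ·ΔX + cos φ sin λ·ΔY + sin φ·ΔZ = (0.642213)(-0.824808)(-158) + (0.642213)(-0.565413)(297) + (0.766527)(-115) = -112.30 m.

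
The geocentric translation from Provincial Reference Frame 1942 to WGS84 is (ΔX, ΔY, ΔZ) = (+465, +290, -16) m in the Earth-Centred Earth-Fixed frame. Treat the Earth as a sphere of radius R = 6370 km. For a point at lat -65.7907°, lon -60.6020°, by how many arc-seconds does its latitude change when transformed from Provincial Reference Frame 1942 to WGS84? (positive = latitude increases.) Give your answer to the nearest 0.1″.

sin φ = -0.912054, cos φ = 0.410071, sin λ = -0.871231, cos λ = 0.490873.
North component: ΔN = −sin φ cos λ·ΔX − sin φ sin λ·ΔY + cos φ·ΔZ = −(-0.912054)(0.490873)(465) − (-0.912054)(-0.871231)(290) + (0.410071)(-16) = -28.82 m.
1° of latitude spans πR/180 = 111177 m, so Δφ = -28.82 / 111177 × 3600 = -0.933″.

Δφ = -0.9″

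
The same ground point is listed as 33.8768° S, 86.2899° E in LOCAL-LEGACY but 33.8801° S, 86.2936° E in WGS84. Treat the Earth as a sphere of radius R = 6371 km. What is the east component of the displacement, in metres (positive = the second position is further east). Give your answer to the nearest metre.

ΔE = 342 m

Δφ = -33.8801° − -33.8768° = -0.0033°; Δλ = 86.2936° − 86.2899° = +0.0037°.
1° along a meridian = πR/180 = 111195 m.
ΔN = Δφ × 111195 = -366.9 m; ΔE = Δλ × 111195 × cos(-33.8768°) = +0.0037 × 111195 × 0.830238 = 341.6 m.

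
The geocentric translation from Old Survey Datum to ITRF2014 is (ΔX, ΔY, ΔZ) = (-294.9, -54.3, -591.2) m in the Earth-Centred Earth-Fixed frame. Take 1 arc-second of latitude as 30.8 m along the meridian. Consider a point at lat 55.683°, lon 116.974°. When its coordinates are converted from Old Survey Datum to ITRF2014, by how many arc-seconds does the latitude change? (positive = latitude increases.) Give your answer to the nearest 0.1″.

Δφ = -13.1″

sin φ = 0.825931, cos φ = 0.563771, sin λ = 0.891212, cos λ = -0.453586.
North component: ΔN = −sin φ cos λ·ΔX − sin φ sin λ·ΔY + cos φ·ΔZ = −(0.825931)(-0.453586)(-294.9) − (0.825931)(0.891212)(-54.3) + (0.563771)(-591.2) = -403.81 m.
1° of latitude spans 3600 × 30.80 = 110880 m, so Δφ = -403.81 / 110880 × 3600 = -13.111″.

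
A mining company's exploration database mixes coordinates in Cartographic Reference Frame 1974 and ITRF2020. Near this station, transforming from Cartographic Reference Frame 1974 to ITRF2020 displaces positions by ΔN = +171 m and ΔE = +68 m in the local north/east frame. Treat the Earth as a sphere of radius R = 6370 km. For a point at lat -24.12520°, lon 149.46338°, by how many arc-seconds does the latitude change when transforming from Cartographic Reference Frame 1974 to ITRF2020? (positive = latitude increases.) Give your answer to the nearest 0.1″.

Δφ = 5.5″

On a sphere of radius R, 1 rad of latitude = R, so Δφ = ΔN / R = 171.0 / 6370000 = 2.6845e-05 rad = 5.537″.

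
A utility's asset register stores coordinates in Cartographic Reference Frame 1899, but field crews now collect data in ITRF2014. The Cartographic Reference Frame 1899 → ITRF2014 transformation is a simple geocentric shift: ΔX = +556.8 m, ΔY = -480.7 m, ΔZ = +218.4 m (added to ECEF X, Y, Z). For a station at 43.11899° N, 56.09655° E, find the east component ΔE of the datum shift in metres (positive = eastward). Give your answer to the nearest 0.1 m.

ΔE = -730.3 m

At φ = 43.11899°, λ = 56.09655°: sin φ = 0.683516, cos φ = 0.729936, sin λ = 0.829979, cos λ = 0.557795.
ΔE = −sin λ·ΔX + cos λ·ΔY = −(0.829979)·(556.8) + (0.557795)·(-480.7) = -730.26 m.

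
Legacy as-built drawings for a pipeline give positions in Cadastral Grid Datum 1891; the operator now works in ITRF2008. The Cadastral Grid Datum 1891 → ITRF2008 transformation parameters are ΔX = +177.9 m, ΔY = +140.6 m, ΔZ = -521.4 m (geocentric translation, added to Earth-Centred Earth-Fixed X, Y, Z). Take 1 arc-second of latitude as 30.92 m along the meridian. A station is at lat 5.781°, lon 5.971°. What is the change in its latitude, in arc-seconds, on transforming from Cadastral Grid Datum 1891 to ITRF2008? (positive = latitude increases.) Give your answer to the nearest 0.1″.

Δφ = -17.4″

sin φ = 0.100726, cos φ = 0.994914, sin λ = 0.104025, cos λ = 0.994575.
North component: ΔN = −sin φ cos λ·ΔX − sin φ sin λ·ΔY + cos φ·ΔZ = −(0.100726)(0.994575)(177.9) − (0.100726)(0.104025)(140.6) + (0.994914)(-521.4) = -538.04 m.
1° of latitude spans 3600 × 30.92 = 111312 m, so Δφ = -538.04 / 111312 × 3600 = -17.401″.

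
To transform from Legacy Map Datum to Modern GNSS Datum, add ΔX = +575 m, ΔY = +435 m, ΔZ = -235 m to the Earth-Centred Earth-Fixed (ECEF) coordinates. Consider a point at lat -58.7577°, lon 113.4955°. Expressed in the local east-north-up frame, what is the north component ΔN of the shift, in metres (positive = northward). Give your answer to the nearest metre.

ΔN = 23 m

The local north axis is (−sin φ cos λ, −sin φ sin λ, cos φ), giving ΔN = -195.995 + 341.082 − 121.885 = 23.20 m.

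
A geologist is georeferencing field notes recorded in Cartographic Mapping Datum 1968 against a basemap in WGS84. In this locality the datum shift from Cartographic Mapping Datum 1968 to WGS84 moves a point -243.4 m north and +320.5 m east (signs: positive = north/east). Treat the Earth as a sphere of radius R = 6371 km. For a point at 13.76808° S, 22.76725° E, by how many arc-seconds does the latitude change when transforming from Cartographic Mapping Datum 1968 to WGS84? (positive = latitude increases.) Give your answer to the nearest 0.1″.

Δφ = -7.9″

On a sphere of radius R, 1 rad of latitude = R, so Δφ = ΔN / R = -243.4 / 6371000 = -3.8204e-05 rad = -7.880″.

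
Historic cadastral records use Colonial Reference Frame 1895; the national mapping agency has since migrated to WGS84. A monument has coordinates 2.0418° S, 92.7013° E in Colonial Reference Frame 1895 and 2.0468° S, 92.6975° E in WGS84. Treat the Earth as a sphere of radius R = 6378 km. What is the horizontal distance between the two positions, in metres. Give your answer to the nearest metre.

Δφ = -2.0468° − -2.0418° = -0.0050°; Δλ = 92.6975° − 92.7013° = -0.0038°.
1° along a meridian = πR/180 = 111317 m.
ΔN = Δφ × 111317 = -556.6 m; ΔE = Δλ × 111317 × cos(-2.0418°) = -0.0038 × 111317 × 0.999365 = -422.7 m.
Distance = √(ΔE² + ΔN²) = √((-422.7)² + (-556.6)²) = 698.9 m.

699 m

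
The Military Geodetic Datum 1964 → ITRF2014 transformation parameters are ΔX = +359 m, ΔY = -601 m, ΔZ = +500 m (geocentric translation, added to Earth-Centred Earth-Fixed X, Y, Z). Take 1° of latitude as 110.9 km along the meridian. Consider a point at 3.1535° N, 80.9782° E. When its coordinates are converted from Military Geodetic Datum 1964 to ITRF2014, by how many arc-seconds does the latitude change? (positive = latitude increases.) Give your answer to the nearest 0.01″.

Δφ = 17.17″

sin φ = 0.055011, cos φ = 0.998486, sin λ = 0.987629, cos λ = 0.156810.
North component: ΔN = −sin φ cos λ·ΔX − sin φ sin λ·ΔY + cos φ·ΔZ = −(0.055011)(0.156810)(359) − (0.055011)(0.987629)(-601) + (0.998486)(500) = 528.80 m.
1° of latitude spans 110900 m, so Δφ = 528.80 / 110900 × 3600 = 17.166″.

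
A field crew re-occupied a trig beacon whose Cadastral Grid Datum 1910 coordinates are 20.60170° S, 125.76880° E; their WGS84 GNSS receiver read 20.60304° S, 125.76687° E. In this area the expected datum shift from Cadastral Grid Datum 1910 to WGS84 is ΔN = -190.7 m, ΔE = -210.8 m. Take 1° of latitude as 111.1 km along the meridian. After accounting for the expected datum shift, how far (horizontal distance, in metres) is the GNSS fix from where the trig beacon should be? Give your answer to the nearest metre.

43 m

Observed coordinate differences: Δφ = -0.00134°, Δλ = -0.00193°.
Converting to metres (1° lat = 111100 m, cos φ = 0.936049): observed ΔN = -148.9 m, observed ΔE = -200.7 m.
Subtracting the expected shift leaves a residual of -148.9 − (-190.7) = 41.8 m north and -200.7 − (-210.8) = 10.1 m east.
Residual distance = √(41.8² + 10.1²) = 43.0 m.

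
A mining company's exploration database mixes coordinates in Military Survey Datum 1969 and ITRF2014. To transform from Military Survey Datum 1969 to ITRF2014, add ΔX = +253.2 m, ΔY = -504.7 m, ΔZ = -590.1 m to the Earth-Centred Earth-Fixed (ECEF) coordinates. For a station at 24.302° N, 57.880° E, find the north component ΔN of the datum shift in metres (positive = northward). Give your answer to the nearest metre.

At φ = 24.302°, λ = 57.880°: sin φ = 0.411546, cos φ = 0.911389, sin λ = 0.846936, cos λ = 0.531694.
ΔN = −sin φ cos λ·ΔX − sin φ sin λ·ΔY + cos φ·ΔZ = −(0.411546)(0.531694)(253.2) − (0.411546)(0.846936)(-504.7) + (0.911389)(-590.1) = -417.30 m.

ΔN = -417 m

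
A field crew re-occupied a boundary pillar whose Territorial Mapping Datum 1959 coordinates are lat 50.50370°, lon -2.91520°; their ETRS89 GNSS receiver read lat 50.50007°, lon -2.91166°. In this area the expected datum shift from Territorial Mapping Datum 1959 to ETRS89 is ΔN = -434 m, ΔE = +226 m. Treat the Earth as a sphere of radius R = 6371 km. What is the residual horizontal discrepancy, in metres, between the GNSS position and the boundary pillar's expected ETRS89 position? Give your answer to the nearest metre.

Observed coordinate differences: Δφ = -0.00363°, Δλ = +0.00354°.
Converting to metres (1° lat = 111195 m, cos φ = 0.636028): observed ΔN = -403.6 m, observed ΔE = 250.4 m.
Subtracting the expected shift leaves a residual of -403.6 − (-434) = 30.4 m north and 250.4 − (226) = 24.4 m east.
Residual distance = √(30.4² + 24.4²) = 38.9 m.

39 m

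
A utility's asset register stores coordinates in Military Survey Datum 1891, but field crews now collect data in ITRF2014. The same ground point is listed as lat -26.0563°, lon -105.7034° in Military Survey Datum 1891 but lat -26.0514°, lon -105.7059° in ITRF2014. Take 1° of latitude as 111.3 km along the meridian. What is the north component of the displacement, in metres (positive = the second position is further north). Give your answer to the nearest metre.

Δφ = -26.0514° − -26.0563° = +0.0049°; Δλ = -105.7059° − -105.7034° = -0.0025°.
ΔN = Δφ × 111300 = 545.4 m; ΔE = Δλ × 111300 × cos(-26.0563°) = -0.0025 × 111300 × 0.898363 = -250.0 m.

ΔN = 545 m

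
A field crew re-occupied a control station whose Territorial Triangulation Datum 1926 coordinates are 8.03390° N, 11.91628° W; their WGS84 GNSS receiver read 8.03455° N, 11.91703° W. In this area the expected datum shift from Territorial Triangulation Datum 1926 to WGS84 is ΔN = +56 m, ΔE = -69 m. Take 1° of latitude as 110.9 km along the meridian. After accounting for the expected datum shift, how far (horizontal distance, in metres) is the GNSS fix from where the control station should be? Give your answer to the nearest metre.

Observed coordinate differences: Δφ = +0.00065°, Δλ = -0.00075°.
Converting to metres (1° lat = 110900 m, cos φ = 0.990186): observed ΔN = 72.1 m, observed ΔE = -82.4 m.
Subtracting the expected shift leaves a residual of 72.1 − (56) = 16.1 m north and -82.4 − (-69) = -13.4 m east.
Residual distance = √(16.1² + (-13.4)²) = 20.9 m.

21 m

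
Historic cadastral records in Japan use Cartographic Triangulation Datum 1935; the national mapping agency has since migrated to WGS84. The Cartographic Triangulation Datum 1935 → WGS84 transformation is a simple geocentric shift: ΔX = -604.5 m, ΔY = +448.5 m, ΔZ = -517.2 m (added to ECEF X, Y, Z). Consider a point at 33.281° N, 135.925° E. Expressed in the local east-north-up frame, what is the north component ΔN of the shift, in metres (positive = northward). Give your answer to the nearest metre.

ΔN = -842 m

At φ = 33.281°, λ = 135.925°: sin φ = 0.548746, cos φ = 0.835989, sin λ = 0.695599, cos λ = -0.718430.
ΔN = −sin φ cos λ·ΔX − sin φ sin λ·ΔY + cos φ·ΔZ = −(0.548746)(-0.718430)(-604.5) − (0.548746)(0.695599)(448.5) + (0.835989)(-517.2) = -841.88 m.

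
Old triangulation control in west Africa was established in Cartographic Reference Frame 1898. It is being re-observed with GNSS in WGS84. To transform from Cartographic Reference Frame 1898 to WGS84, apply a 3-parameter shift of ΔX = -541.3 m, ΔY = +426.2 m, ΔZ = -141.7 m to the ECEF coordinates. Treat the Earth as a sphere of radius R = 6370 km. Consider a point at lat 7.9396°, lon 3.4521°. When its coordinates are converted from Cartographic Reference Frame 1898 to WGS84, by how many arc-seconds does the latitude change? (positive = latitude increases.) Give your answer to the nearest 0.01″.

sin φ = 0.138129, cos φ = 0.990414, sin λ = 0.060214, cos λ = 0.998185.
North component: ΔN = −sin φ cos λ·ΔX − sin φ sin λ·ΔY + cos φ·ΔZ = −(0.138129)(0.998185)(-541.3) − (0.138129)(0.060214)(426.2) + (0.990414)(-141.7) = -69.25 m.
1° of latitude spans πR/180 = 111177 m, so Δφ = -69.25 / 111177 × 3600 = -2.242″.

Δφ = -2.24″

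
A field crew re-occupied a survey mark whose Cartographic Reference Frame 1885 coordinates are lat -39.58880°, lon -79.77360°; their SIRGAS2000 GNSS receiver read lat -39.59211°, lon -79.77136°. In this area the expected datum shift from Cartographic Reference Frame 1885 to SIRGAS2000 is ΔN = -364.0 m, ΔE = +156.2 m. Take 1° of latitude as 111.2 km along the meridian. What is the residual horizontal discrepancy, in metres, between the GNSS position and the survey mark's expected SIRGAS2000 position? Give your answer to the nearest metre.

36 m

Observed coordinate differences: Δφ = -0.00331°, Δλ = +0.00224°.
Converting to metres (1° lat = 111200 m, cos φ = 0.770638): observed ΔN = -368.1 m, observed ΔE = 192.0 m.
Subtracting the expected shift leaves a residual of -368.1 − (-364.0) = -4.1 m north and 192.0 − (156.2) = 35.8 m east.
Residual distance = √((-4.1)² + 35.8²) = 36.0 m.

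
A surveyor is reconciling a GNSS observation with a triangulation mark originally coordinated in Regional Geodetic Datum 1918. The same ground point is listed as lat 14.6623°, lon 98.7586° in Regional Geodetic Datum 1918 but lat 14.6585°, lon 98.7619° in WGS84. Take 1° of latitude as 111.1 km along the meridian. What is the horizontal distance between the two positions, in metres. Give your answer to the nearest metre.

Δφ = 14.6585° − 14.6623° = -0.0038°; Δλ = 98.7619° − 98.7586° = +0.0033°.
ΔN = Δφ × 111100 = -422.2 m; ΔE = Δλ × 111100 × cos(14.6623°) = +0.0033 × 111100 × 0.967435 = 354.7 m.
Distance = √(ΔE² + ΔN²) = √(354.7² + (-422.2)²) = 551.4 m.

551 m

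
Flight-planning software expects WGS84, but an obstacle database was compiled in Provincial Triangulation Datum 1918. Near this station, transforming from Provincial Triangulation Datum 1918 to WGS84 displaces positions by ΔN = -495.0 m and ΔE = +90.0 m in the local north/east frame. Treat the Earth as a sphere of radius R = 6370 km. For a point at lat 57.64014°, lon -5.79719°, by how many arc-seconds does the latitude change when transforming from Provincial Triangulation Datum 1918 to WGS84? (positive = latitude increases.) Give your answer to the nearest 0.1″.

On a sphere of radius R, 1 rad of latitude = R, so Δφ = ΔN / R = -495.0 / 6370000 = -7.7708e-05 rad = -16.028″.

Δφ = -16.0″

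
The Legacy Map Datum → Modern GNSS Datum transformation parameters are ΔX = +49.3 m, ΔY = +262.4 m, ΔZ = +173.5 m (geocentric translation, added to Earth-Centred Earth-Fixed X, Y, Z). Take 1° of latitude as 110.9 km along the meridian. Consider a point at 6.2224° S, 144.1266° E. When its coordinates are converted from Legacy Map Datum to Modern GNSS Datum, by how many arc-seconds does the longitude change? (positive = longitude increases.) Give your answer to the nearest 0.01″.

Δλ = -7.89″

sin φ = -0.108388, cos φ = 0.994109, sin λ = 0.585996, cos λ = -0.810314.
East component: ΔE = −sin λ·ΔX + cos λ·ΔY = −(0.585996)(49.3) + (-0.810314)(262.4) = -241.52 m.
1° of latitude spans 110900 m; at latitude φ, 1° of longitude spans that × cos φ = 110246.7 m, so Δλ = -241.52 / 110246.7 × 3600 = -7.886″.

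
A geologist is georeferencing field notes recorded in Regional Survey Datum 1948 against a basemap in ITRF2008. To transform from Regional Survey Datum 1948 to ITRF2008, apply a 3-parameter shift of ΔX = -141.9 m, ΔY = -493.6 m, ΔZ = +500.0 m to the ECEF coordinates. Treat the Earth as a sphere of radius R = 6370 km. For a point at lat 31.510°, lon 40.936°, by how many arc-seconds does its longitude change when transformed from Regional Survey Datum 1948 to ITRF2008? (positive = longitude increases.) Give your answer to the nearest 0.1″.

sin φ = 0.522647, cos φ = 0.852549, sin λ = 0.655216, cos λ = 0.755442.
East component: ΔE = −sin λ·ΔX + cos λ·ΔY = −(0.655216)(-141.9) + (0.755442)(-493.6) = -279.91 m.
1° of latitude spans πR/180 = 111177 m; at latitude φ, 1° of longitude spans that × cos φ = 94784.2 m, so Δλ = -279.91 / 94784.2 × 3600 = -10.631″.

Δλ = -10.6″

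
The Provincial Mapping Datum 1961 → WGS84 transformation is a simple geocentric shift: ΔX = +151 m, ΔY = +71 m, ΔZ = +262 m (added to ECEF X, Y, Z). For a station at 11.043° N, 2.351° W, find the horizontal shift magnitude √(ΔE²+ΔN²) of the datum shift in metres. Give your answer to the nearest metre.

241 m

At φ = 11.043°, λ = -2.351°: sin φ = 0.191546, cos φ = 0.981484, sin λ = -0.041021, cos λ = 0.999158.
ΔE = −sin λ·ΔX + cos λ·ΔY = −(-0.041021)·(151) + (0.999158)·(71) = 77.13 m.
ΔN = −sin φ cos λ·ΔX − sin φ sin λ·ΔY + cos φ·ΔZ = −(0.191546)(0.999158)(151) − (0.191546)(-0.041021)(71) + (0.981484)(262) = 228.81 m.
Horizontal magnitude = √(ΔE² + ΔN²) = √(77.13² + 228.81²) = 241.46 m.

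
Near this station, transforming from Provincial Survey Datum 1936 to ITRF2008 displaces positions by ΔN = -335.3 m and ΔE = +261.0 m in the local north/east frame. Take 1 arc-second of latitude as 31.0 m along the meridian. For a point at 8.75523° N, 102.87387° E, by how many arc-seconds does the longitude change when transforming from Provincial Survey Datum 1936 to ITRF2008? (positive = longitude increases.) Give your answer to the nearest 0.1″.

Δλ = 8.5″

At latitude 8.75523°, cos φ = 0.988348.
1″ of longitude at this latitude = 31.00 × cos φ = 30.6388 m, so Δλ = 261.0 / 30.6388 = 8.519″.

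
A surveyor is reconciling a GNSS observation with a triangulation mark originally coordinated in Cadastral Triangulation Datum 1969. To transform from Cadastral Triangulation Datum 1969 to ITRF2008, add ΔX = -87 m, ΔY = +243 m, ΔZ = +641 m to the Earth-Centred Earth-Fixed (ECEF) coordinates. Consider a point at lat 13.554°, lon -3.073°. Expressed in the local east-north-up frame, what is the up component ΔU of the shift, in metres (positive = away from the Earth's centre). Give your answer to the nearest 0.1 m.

ΔU = 53.1 m

The local up (radial) axis is (cos φ cos λ, cos φ sin λ, sin φ), giving ΔU = -84.455 − 12.664 + 150.226 = 53.11 m.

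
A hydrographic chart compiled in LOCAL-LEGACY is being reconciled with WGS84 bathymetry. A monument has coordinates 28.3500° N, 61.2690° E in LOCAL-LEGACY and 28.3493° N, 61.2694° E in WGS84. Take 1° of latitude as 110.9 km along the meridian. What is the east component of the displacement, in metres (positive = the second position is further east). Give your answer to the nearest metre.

ΔE = 39 m

Δφ = 28.3493° − 28.3500° = -0.0007°; Δλ = 61.2694° − 61.2690° = +0.0004°.
ΔN = Δφ × 110900 = -77.6 m; ΔE = Δλ × 110900 × cos(28.3500°) = +0.0004 × 110900 × 0.880063 = 39.0 m.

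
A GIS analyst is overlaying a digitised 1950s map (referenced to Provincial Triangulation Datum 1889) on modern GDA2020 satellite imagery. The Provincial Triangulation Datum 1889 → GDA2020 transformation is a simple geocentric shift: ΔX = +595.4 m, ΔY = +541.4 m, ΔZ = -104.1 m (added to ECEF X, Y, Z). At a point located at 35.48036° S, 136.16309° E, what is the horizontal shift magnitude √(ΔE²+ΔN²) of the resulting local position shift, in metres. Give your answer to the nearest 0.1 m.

At φ = -35.48036°, λ = 136.16309°: sin φ = -0.580424, cos φ = 0.814315, sin λ = 0.692608, cos λ = -0.721314.
ΔE = −sin λ·ΔX + cos λ·ΔY = −(0.692608)·(595.4) + (-0.721314)·(541.4) = -802.90 m.
ΔN = −sin φ cos λ·ΔX − sin φ sin λ·ΔY + cos φ·ΔZ = −(-0.580424)(-0.721314)(595.4) − (-0.580424)(0.692608)(541.4) + (0.814315)(-104.1) = -116.40 m.
Horizontal magnitude = √(ΔE² + ΔN²) = √((-802.90)² + (-116.40)²) = 811.29 m.

811.3 m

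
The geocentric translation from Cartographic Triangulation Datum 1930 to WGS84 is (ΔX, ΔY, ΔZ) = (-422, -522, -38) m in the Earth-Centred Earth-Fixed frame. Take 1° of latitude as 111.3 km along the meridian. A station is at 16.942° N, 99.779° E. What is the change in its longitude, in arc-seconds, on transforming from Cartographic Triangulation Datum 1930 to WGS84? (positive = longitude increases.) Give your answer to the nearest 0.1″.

Δλ = 17.1″

sin φ = 0.291403, cos φ = 0.956600, sin λ = 0.985470, cos λ = -0.169848.
East component: ΔE = −sin λ·ΔX + cos λ·ΔY = −(0.985470)(-422) + (-0.169848)(-522) = 504.53 m.
1° of latitude spans 111300 m; at latitude φ, 1° of longitude spans that × cos φ = 106469.6 m, so Δλ = 504.53 / 106469.6 × 3600 = 17.059″.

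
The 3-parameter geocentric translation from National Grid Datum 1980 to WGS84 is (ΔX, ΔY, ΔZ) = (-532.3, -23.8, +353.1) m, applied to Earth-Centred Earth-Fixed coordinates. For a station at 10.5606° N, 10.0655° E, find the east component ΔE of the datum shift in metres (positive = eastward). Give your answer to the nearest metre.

At φ = 10.5606°, λ = 10.0655°: sin φ = 0.183275, cos φ = 0.983062, sin λ = 0.174774, cos λ = 0.984609.
ΔE = −sin λ·ΔX + cos λ·ΔY = −(0.174774)·(-532.3) + (0.984609)·(-23.8) = 69.60 m.

ΔE = 70 m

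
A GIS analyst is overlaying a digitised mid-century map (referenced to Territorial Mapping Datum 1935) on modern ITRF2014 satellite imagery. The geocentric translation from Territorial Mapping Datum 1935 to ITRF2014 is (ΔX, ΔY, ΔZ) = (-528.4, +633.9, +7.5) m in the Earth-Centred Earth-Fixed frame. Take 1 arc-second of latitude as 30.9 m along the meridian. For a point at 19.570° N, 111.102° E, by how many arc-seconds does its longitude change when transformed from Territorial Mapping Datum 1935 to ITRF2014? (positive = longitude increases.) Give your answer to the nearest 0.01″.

sin φ = 0.334958, cos φ = 0.942233, sin λ = 0.932941, cos λ = -0.360029.
East component: ΔE = −sin λ·ΔX + cos λ·ΔY = −(0.932941)(-528.4) + (-0.360029)(633.9) = 264.74 m.
1° of latitude spans 3600 × 30.90 = 111240 m; at latitude φ, 1° of longitude spans that × cos φ = 104814.0 m, so Δλ = 264.74 / 104814.0 × 3600 = 9.093″.

Δλ = 9.09″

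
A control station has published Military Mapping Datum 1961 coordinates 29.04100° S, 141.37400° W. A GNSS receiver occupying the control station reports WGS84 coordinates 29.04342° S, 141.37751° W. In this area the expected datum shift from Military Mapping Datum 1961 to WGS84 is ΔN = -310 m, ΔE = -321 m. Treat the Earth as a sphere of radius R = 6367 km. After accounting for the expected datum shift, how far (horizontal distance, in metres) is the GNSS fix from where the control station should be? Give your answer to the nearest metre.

Observed coordinate differences: Δφ = -0.00242°, Δλ = -0.00351°.
Converting to metres (1° lat = 111125 m, cos φ = 0.874273): observed ΔN = -268.9 m, observed ΔE = -341.0 m.
Subtracting the expected shift leaves a residual of -268.9 − (-310) = 41.1 m north and -341.0 − (-321) = -20.0 m east.
Residual distance = √(41.1² + (-20.0)²) = 45.7 m.

46 m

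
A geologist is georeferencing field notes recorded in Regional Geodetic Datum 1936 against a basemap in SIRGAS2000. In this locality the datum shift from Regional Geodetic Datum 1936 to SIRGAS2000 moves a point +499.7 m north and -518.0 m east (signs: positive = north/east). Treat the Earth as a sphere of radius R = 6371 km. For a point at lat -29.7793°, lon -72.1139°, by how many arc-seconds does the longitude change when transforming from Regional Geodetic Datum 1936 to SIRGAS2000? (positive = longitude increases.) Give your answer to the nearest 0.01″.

Δλ = -19.32″

At latitude -29.7793°, cos φ = 0.867945.
One radian of longitude at latitude φ spans R cos φ, so Δλ = ΔE / (R cos φ) = -518.0 / (6371000 × 0.867945) = -9.3676e-05 rad = -19.322″.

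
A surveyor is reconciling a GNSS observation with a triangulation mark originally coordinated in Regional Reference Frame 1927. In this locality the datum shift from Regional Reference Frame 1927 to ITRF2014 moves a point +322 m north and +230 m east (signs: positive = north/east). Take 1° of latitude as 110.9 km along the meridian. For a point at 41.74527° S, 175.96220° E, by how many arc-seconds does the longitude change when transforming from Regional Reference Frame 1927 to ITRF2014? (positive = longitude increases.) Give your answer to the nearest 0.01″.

At latitude -41.74527°, cos φ = 0.746112.
1° of longitude at this latitude = 110.9 × cos φ = 82.74 km, so Δλ = 230.0 / 82743.9 = 0.0027797° = 10.007″.

Δλ = 10.01″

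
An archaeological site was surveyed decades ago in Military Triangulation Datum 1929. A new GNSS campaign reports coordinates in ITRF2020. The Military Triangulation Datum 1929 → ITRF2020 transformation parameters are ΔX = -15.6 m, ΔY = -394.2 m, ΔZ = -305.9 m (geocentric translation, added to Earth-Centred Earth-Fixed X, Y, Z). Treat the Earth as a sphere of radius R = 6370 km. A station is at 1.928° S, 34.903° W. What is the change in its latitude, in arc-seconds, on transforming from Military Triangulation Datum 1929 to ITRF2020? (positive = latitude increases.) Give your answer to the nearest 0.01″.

Δφ = -9.67″

sin φ = -0.033644, cos φ = 0.999434, sin λ = -0.572189, cos λ = 0.820122.
North component: ΔN = −sin φ cos λ·ΔX − sin φ sin λ·ΔY + cos φ·ΔZ = −(-0.033644)(0.820122)(-15.6) − (-0.033644)(-0.572189)(-394.2) + (0.999434)(-305.9) = -298.57 m.
1° of latitude spans πR/180 = 111177 m, so Δφ = -298.57 / 111177 × 3600 = -9.668″.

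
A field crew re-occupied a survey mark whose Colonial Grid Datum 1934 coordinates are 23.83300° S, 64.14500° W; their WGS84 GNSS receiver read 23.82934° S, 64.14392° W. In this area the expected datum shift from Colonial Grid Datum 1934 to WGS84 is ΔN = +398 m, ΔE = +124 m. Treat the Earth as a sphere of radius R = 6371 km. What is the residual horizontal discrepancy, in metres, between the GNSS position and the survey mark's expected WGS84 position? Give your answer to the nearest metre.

17 m

Observed coordinate differences: Δφ = +0.00366°, Δλ = +0.00108°.
Converting to metres (1° lat = 111195 m, cos φ = 0.914727): observed ΔN = 407.0 m, observed ΔE = 109.9 m.
Subtracting the expected shift leaves a residual of 407.0 − (398) = 9.0 m north and 109.9 − (124) = -14.1 m east.
Residual distance = √(9.0² + (-14.1)²) = 16.8 m.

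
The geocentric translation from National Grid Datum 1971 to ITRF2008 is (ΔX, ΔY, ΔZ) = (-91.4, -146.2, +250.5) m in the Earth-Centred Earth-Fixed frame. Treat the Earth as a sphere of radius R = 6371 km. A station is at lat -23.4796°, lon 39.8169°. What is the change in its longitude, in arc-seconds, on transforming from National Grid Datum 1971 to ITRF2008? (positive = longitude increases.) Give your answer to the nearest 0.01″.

sin φ = -0.398423, cos φ = 0.917202, sin λ = 0.640336, cos λ = 0.768095.
East component: ΔE = −sin λ·ΔX + cos λ·ΔY = −(0.640336)(-91.4) + (0.768095)(-146.2) = -53.77 m.
1° of latitude spans πR/180 = 111195 m; at latitude φ, 1° of longitude spans that × cos φ = 101988.2 m, so Δλ = -53.77 / 101988.2 × 3600 = -1.898″.

Δλ = -1.90″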